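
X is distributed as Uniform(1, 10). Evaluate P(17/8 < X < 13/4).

P(17/8 < X < 13/4) = ∫_{17/8}^{13/4} f(x) dx
where f(x) = \frac{1}{9}
= \frac{1}{8}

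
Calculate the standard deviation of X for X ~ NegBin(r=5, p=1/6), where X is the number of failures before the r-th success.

For X ~ NegBin(r=5, p=1/6), where X is the number of failures before the r-th success:
Var(X) = 150
SD(X) = √(Var(X)) = √(150) = 5 \sqrt{6}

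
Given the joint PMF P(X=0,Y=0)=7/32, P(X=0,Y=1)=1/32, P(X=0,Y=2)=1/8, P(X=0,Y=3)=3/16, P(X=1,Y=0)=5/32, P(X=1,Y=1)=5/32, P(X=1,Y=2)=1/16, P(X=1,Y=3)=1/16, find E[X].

First find marginal of X:
P(X=0) = 9/16
P(X=1) = 7/16
E[X] = 0 × 9/16 + 1 × 7/16 = 7/16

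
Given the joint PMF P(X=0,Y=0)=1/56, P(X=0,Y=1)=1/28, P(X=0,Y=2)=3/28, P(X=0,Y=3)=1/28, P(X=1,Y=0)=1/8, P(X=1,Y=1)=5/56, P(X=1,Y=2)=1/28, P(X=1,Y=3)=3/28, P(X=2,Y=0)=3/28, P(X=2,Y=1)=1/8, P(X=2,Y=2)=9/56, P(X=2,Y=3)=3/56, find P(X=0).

P(X=0) = P(X=0,Y=0) + P(X=0,Y=1) + P(X=0,Y=2) + P(X=0,Y=3)
= 1/56 + 1/28 + 3/28 + 1/28
= 11/56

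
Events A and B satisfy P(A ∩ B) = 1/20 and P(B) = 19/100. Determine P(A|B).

P(A|B) = P(A ∩ B) / P(B)
= (1/20) / (19/100)
= 5/19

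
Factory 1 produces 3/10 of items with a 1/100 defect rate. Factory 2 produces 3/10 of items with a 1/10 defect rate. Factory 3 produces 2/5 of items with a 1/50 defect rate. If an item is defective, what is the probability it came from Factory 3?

Using Bayes' theorem:
P(F1) = 3/10, P(D|F1) = 1/100
P(F2) = 3/10, P(D|F2) = 1/10
P(F3) = 2/5, P(D|F3) = 1/50
P(D) = P(D|F1)P(F1) + P(D|F2)P(F2) + P(D|F3)P(F3)
     = \frac{41}{1000}
P(F3|D) = P(D|F3)P(F3) / P(D)
= \frac{8}{41}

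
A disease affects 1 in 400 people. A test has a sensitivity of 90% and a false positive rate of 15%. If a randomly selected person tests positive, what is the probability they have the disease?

Let D = the rare event, + = positive/flagged.
P(D) = 1/400
P(+|D) = 90/100 = 9/10
P(+|D') = 15/100 = 3/20
P(+) = P(+|D)P(D) + P(+|D')P(D')
     = \frac{9}{10} × \frac{1}{400} + \frac{3}{20} × \frac{399}{400}
     = \frac{243}{1600}
P(D|+) = P(+|D)P(D)/P(+) = \frac{2}{135}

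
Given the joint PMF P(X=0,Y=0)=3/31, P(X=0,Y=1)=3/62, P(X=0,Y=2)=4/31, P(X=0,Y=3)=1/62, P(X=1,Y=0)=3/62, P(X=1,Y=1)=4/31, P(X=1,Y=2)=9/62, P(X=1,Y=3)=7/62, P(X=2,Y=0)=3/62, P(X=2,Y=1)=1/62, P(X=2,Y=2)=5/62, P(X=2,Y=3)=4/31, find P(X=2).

P(X=2) = P(X=2,Y=0) + P(X=2,Y=1) + P(X=2,Y=2) + P(X=2,Y=3)
= 3/62 + 1/62 + 5/62 + 4/31
= 17/62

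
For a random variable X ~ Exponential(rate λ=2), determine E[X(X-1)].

E[X(X-1)] = E[X² - X] = E[X²] - E[X]
E[X] = \frac{1}{2}
E[X²] = Var(X) + (E[X])² = \frac{1}{4} + (\frac{1}{2})² = \frac{1}{2}
E[X(X-1)] = \frac{1}{2} - \frac{1}{2} = 0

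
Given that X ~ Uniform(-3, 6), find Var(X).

For X ~ Uniform(-3, 6):
Var(X) = \frac{27}{4}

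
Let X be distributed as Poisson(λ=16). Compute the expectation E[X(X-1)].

E[X(X-1)] = E[X² - X] = E[X²] - E[X]
E[X] = 16
E[X²] = Var(X) + (E[X])² = 16 + (16)² = 272
E[X(X-1)] = 272 - 16 = 256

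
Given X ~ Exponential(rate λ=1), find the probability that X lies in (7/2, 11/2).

P(7/2 < X < 11/2) = ∫_{7/2}^{11/2} f(x) dx
where f(x) = e^{- x}
= - \frac{1 - e^{2}}{e^{\frac{11}{2}}}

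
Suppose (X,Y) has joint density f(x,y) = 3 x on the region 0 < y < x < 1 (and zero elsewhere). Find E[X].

f_X(x) = ∫_0^x 3 x dy = 3 x^{2}
E[X] = ∫_0^1 x × (3 x^{2}) dx = \frac{3}{4}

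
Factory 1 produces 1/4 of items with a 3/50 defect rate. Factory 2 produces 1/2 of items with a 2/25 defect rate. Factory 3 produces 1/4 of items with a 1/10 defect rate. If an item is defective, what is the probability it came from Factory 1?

Using Bayes' theorem:
P(F1) = 1/4, P(D|F1) = 3/50
P(F2) = 1/2, P(D|F2) = 2/25
P(F3) = 1/4, P(D|F3) = 1/10
P(D) = P(D|F1)P(F1) + P(D|F2)P(F2) + P(D|F3)P(F3)
     = \frac{2}{25}
P(F1|D) = P(D|F1)P(F1) / P(D)
= \frac{3}{16}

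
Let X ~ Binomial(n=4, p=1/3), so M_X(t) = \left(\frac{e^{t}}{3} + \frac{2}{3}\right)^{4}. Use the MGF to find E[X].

To find E[X], compute M^(1)(0):
M^(1)(t) = \frac{4 \left(\frac{e^{t}}{3} + \frac{2}{3}\right)^{3} e^{t}}{3}
M^(1)(0) = \frac{4}{3}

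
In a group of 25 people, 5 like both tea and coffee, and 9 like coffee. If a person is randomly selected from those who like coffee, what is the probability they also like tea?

P(A ∩ B) = 5/25 = 1/5
P(B) = 9/25
P(A|B) = P(A ∩ B) / P(B) = (1/5) / (9/25) = 5/9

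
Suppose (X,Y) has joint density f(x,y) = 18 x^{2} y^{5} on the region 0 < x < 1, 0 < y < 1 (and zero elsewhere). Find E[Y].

E[Y] = ∫_0^1 ∫_0^1 y × f(x,y) dx dy
= \frac{6}{7}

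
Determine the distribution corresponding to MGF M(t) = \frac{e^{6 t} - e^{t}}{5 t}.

The MGF M(t) = \frac{e^{6 t} - e^{t}}{5 t} is the standard form for the Uniform distribution.
Comparing with the known MGF formula identifies: Uniform(1, 6)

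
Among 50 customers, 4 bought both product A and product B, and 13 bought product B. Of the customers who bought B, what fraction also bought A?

P(A ∩ B) = 4/50 = 2/25
P(B) = 13/50
P(A|B) = P(A ∩ B) / P(B) = (2/25) / (13/50) = 4/13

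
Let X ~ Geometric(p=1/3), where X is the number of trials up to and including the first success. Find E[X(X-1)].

E[X(X-1)] = E[X² - X] = E[X²] - E[X]
E[X] = 3
E[X²] = Var(X) + (E[X])² = 6 + (3)² = 15
E[X(X-1)] = 15 - 3 = 12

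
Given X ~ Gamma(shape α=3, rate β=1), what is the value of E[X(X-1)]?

E[X(X-1)] = E[X² - X] = E[X²] - E[X]
E[X] = 3
E[X²] = Var(X) + (E[X])² = 3 + (3)² = 12
E[X(X-1)] = 12 - 3 = 9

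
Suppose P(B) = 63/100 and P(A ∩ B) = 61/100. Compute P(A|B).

P(A|B) = P(A ∩ B) / P(B)
= (61/100) / (63/100)
= 61/63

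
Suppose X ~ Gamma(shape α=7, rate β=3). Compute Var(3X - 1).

For X ~ Gamma(shape α=7, rate β=3):
Var(X) = \frac{7}{9}
Var(3X - 1) = (3)² × Var(X) = 9 × \frac{7}{9} = 7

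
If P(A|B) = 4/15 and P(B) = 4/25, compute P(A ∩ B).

By definition, P(A|B) = P(A ∩ B) / P(B)
So P(A ∩ B) = P(A|B) × P(B)
= 4/15 × 4/25
= 16/375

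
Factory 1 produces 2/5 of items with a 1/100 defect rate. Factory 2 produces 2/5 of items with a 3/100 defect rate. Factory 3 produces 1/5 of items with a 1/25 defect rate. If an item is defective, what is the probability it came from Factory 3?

Using Bayes' theorem:
P(F1) = 2/5, P(D|F1) = 1/100
P(F2) = 2/5, P(D|F2) = 3/100
P(F3) = 1/5, P(D|F3) = 1/25
P(D) = P(D|F1)P(F1) + P(D|F2)P(F2) + P(D|F3)P(F3)
     = \frac{3}{125}
P(F3|D) = P(D|F3)P(F3) / P(D)
= \frac{1}{3}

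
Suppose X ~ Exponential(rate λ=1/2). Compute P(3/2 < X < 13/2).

P(3/2 < X < 13/2) = ∫_{3/2}^{13/2} f(x) dx
where f(x) = \frac{e^{- \frac{x}{2}}}{2}
= - \frac{1 - e^{\frac{5}{2}}}{e^{\frac{13}{4}}}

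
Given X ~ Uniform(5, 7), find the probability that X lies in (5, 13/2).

P(5 < X < 13/2) = ∫_{5}^{13/2} f(x) dx
where f(x) = \frac{1}{2}
= \frac{3}{4}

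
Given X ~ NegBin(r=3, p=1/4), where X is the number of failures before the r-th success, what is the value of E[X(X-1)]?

E[X(X-1)] = E[X² - X] = E[X²] - E[X]
E[X] = 9
E[X²] = Var(X) + (E[X])² = 36 + (9)² = 117
E[X(X-1)] = 117 - 9 = 108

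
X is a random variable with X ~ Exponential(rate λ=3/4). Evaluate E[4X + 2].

For X ~ Exponential(rate λ=3/4):
E[X] = \frac{4}{3}
E[4X + 2] = 4 × E[X] + 2 = \frac{22}{3}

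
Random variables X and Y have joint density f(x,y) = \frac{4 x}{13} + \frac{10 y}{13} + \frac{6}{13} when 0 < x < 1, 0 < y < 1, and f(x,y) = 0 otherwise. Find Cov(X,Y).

E[XY] = ∫∫ xy × f(x,y) dx dy = \frac{23}{78}
E[X] = \frac{41}{78}
E[Y] = \frac{22}{39}
Cov(X,Y) = E[XY] - E[X]E[Y] = - \frac{5}{3042}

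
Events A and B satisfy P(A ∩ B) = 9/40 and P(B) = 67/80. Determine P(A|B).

P(A|B) = P(A ∩ B) / P(B)
= (9/40) / (67/80)
= 18/67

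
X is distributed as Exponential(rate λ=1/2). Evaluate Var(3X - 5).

For X ~ Exponential(rate λ=1/2):
Var(X) = 4
Var(3X - 5) = (3)² × Var(X) = 9 × 4 = 36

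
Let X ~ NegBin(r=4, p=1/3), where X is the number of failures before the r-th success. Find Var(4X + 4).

For X ~ NegBin(r=4, p=1/3), where X is the number of failures before the r-th success:
Var(X) = 24
Var(4X + 4) = (4)² × Var(X) = 16 × 24 = 384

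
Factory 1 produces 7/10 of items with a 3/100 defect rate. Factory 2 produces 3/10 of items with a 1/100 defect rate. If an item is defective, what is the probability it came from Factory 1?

Using Bayes' theorem:
P(F1) = 7/10, P(D|F1) = 3/100
P(F2) = 3/10, P(D|F2) = 1/100
P(D) = P(D|F1)P(F1) + P(D|F2)P(F2)
     = \frac{3}{125}
P(F1|D) = P(D|F1)P(F1) / P(D)
= \frac{7}{8}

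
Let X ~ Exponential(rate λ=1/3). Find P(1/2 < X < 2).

P(1/2 < X < 2) = ∫_{1/2}^{2} f(x) dx
where f(x) = \frac{e^{- \frac{x}{3}}}{3}
= - \frac{1}{e^{\frac{2}{3}}} + e^{- \frac{1}{6}}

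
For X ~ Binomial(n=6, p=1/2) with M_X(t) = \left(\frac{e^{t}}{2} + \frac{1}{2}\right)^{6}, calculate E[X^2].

To find E[X^2], compute M^(2)(0):
M^(1)(t) = 3 \left(\frac{e^{t}}{2} + \frac{1}{2}\right)^{5} e^{t}
M^(2)(t) = 3 \left(\frac{e^{t}}{2} + \frac{1}{2}\right)^{5} e^{t} + \frac{15 \left(\frac{e^{t}}{2} + \frac{1}{2}\right)^{4} e^{2 t}}{2}
M^(2)(0) = \frac{21}{2}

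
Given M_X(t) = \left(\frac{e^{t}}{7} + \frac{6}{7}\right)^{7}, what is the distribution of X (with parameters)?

The MGF M(t) = \left(\frac{e^{t}}{7} + \frac{6}{7}\right)^{7} is the standard form for the Binomial distribution.
Comparing with the known MGF formula identifies: Binomial(n=7, p=1/7)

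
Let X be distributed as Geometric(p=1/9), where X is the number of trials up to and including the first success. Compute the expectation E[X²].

Using the identity E[X²] = Var(X) + (E[X])²:
E[X] = 9
Var(X) = 72
E[X²] = 72 + (9)²
= 153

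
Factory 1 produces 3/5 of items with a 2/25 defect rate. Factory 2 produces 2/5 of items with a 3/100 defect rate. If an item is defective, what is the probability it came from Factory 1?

Using Bayes' theorem:
P(F1) = 3/5, P(D|F1) = 2/25
P(F2) = 2/5, P(D|F2) = 3/100
P(D) = P(D|F1)P(F1) + P(D|F2)P(F2)
     = \frac{3}{50}
P(F1|D) = P(D|F1)P(F1) / P(D)
= \frac{4}{5}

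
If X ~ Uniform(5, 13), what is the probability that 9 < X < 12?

P(9 < X < 12) = ∫_{9}^{12} f(x) dx
where f(x) = \frac{1}{8}
= \frac{3}{8}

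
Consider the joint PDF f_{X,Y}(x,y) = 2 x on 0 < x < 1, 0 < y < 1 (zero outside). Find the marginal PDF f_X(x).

f_X(x) = ∫_0^1 f(x,y) dy
= ∫_0^1 2 x dy
= 2 x for 0 < x < 1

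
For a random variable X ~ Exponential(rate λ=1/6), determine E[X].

For X ~ Exponential(rate λ=1/6), the expected value is:
E[X] = 6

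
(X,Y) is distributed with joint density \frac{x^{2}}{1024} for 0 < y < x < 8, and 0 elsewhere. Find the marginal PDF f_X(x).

f_X(x) = ∫_0^x \frac{x^{2}}{1024} dy = \frac{x^{3}}{1024}
for 0 < x < 8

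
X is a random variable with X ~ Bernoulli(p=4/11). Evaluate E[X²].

Using the identity E[X²] = Var(X) + (E[X])²:
E[X] = \frac{4}{11}
Var(X) = \frac{28}{121}
E[X²] = \frac{28}{121} + (\frac{4}{11})²
= \frac{4}{11}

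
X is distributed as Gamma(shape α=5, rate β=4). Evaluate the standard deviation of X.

For X ~ Gamma(shape α=5, rate β=4):
Var(X) = \frac{5}{16}
SD(X) = √(Var(X)) = √(\frac{5}{16}) = \frac{\sqrt{5}}{4}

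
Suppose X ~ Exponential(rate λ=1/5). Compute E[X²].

Using the identity E[X²] = Var(X) + (E[X])²:
E[X] = 5
Var(X) = 25
E[X²] = 25 + (5)²
= 50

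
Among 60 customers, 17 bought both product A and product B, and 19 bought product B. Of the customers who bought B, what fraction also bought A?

P(A ∩ B) = 17/60
P(B) = 19/60
P(A|B) = P(A ∩ B) / P(B) = (17/60) / (19/60) = 17/19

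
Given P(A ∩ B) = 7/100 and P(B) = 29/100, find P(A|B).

P(A|B) = P(A ∩ B) / P(B)
= (7/100) / (29/100)
= 7/29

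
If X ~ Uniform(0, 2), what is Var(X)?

For X ~ Uniform(0, 2):
Var(X) = \frac{1}{3}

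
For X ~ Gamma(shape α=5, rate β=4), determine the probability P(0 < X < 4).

P(0 < X < 4) = ∫_{0}^{4} f(x) dx
where f(x) = \frac{128 x^{4} e^{- 4 x}}{3}
= 1 - \frac{10675}{3 e^{16}}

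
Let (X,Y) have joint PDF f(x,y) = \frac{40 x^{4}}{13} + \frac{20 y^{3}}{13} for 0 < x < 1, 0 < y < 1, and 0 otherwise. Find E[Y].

E[Y] = ∫_0^1 ∫_0^1 y × f(x,y) dx dy
= \frac{8}{13}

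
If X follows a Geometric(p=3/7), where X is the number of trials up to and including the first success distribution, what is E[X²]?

Using the identity E[X²] = Var(X) + (E[X])²:
E[X] = \frac{7}{3}
Var(X) = \frac{28}{9}
E[X²] = \frac{28}{9} + (\frac{7}{3})²
= \frac{77}{9}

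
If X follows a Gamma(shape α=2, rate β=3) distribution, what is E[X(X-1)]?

E[X(X-1)] = E[X² - X] = E[X²] - E[X]
E[X] = \frac{2}{3}
E[X²] = Var(X) + (E[X])² = \frac{2}{9} + (\frac{2}{3})² = \frac{2}{3}
E[X(X-1)] = \frac{2}{3} - \frac{2}{3} = 0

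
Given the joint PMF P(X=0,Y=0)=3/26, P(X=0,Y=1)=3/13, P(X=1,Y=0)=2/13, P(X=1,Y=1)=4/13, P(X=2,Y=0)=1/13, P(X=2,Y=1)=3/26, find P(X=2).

P(X=2) = P(X=2,Y=0) + P(X=2,Y=1)
= 1/13 + 3/26
= 5/26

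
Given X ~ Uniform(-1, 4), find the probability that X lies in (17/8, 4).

P(17/8 < X < 4) = ∫_{17/8}^{4} f(x) dx
where f(x) = \frac{1}{5}
= \frac{3}{8}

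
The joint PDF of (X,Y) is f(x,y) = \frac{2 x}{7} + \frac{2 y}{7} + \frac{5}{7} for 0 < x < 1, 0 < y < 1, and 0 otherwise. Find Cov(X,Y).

E[XY] = ∫∫ xy × f(x,y) dx dy = \frac{23}{84}
E[X] = \frac{11}{21}
E[Y] = \frac{11}{21}
Cov(X,Y) = E[XY] - E[X]E[Y] = - \frac{1}{1764}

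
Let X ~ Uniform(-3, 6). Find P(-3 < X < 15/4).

P(-3 < X < 15/4) = ∫_{-3}^{15/4} f(x) dx
where f(x) = \frac{1}{9}
= \frac{3}{4}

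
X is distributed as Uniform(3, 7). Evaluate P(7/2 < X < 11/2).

P(7/2 < X < 11/2) = ∫_{7/2}^{11/2} f(x) dx
where f(x) = \frac{1}{4}
= \frac{1}{2}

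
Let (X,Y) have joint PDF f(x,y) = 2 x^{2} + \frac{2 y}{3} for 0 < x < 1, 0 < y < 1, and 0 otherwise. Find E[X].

E[X] = ∫_0^1 ∫_0^1 x × f(x,y) dy dx
= ∫_0^1 ∫_0^1 x × (2 x^{2} + \frac{2 y}{3}) dy dx
= \frac{2}{3}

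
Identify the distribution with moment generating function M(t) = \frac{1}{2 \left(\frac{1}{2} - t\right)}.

The MGF M(t) = \frac{1}{2 \left(\frac{1}{2} - t\right)} is the standard form for the Exponential distribution.
Comparing with the known MGF formula identifies: Exponential(rate λ=1/2)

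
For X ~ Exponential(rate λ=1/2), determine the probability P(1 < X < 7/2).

P(1 < X < 7/2) = ∫_{1}^{7/2} f(x) dx
where f(x) = \frac{e^{- \frac{x}{2}}}{2}
= - \frac{1}{e^{\frac{7}{4}}} + e^{- \frac{1}{2}}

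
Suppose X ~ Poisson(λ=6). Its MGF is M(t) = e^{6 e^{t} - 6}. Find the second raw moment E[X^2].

To find E[X^2], compute M^(2)(0):
M^(1)(t) = 6 e^{t} e^{6 e^{t} - 6}
M^(2)(t) = 36 e^{2 t} e^{6 e^{t} - 6} + 6 e^{t} e^{6 e^{t} - 6}
M^(2)(0) = 42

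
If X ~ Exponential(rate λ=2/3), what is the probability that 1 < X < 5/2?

P(1 < X < 5/2) = ∫_{1}^{5/2} f(x) dx
where f(x) = \frac{2 e^{- \frac{2 x}{3}}}{3}
= - \frac{1 - e}{e^{\frac{5}{3}}}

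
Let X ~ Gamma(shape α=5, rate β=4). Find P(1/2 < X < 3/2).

P(1/2 < X < 3/2) = ∫_{1/2}^{3/2} f(x) dx
where f(x) = \frac{128 x^{4} e^{- 4 x}}{3}
= \frac{-115 + 7 e^{4}}{e^{6}}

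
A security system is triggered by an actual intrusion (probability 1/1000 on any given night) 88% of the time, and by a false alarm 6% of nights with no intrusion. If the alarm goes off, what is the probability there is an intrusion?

Let D = the rare event, + = positive/flagged.
P(D) = 1/1000
P(+|D) = 88/100 = 22/25
P(+|D') = 6/100 = 3/50
P(+) = P(+|D)P(D) + P(+|D')P(D')
     = \frac{22}{25} × \frac{1}{1000} + \frac{3}{50} × \frac{999}{1000}
     = \frac{3041}{50000}
P(D|+) = P(+|D)P(D)/P(+) = \frac{44}{3041}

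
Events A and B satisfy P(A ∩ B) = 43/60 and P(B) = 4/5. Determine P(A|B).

P(A|B) = P(A ∩ B) / P(B)
= (43/60) / (4/5)
= 43/48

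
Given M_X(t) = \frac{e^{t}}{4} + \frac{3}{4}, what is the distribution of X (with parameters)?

The MGF M(t) = \frac{e^{t}}{4} + \frac{3}{4} is the standard form for the Bernoulli distribution.
Comparing with the known MGF formula identifies: Bernoulli(p=1/4)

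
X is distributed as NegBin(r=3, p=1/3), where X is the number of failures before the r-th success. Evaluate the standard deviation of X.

For X ~ NegBin(r=3, p=1/3), where X is the number of failures before the r-th success:
Var(X) = 18
SD(X) = √(Var(X)) = √(18) = 3 \sqrt{2}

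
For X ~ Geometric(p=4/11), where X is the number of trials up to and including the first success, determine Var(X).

For X ~ Geometric(p=4/11), where X is the number of trials up to and including the first success:
Var(X) = \frac{77}{16}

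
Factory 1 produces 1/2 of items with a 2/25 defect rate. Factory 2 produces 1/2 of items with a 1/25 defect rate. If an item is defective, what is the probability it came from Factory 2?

Using Bayes' theorem:
P(F1) = 1/2, P(D|F1) = 2/25
P(F2) = 1/2, P(D|F2) = 1/25
P(D) = P(D|F1)P(F1) + P(D|F2)P(F2)
     = \frac{3}{50}
P(F2|D) = P(D|F2)P(F2) / P(D)
= \frac{1}{3}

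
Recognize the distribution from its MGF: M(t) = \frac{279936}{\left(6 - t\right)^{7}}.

The MGF M(t) = \frac{279936}{\left(6 - t\right)^{7}} is the standard form for the Gamma distribution.
Comparing with the known MGF formula identifies: Gamma(shape α=7, rate β=6)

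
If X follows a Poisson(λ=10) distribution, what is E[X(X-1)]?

E[X(X-1)] = E[X² - X] = E[X²] - E[X]
E[X] = 10
E[X²] = Var(X) + (E[X])² = 10 + (10)² = 110
E[X(X-1)] = 110 - 10 = 100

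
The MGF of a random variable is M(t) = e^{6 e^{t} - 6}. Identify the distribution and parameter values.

The MGF M(t) = e^{6 e^{t} - 6} is the standard form for the Poisson distribution.
Comparing with the known MGF formula identifies: Poisson(λ=6)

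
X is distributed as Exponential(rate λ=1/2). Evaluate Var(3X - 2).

For X ~ Exponential(rate λ=1/2):
Var(X) = 4
Var(3X - 2) = (3)² × Var(X) = 9 × 4 = 36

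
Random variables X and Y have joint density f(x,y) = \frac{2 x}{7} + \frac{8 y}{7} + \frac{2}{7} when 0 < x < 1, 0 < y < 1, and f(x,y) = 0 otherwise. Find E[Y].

E[Y] = ∫_0^1 ∫_0^1 y × f(x,y) dx dy
= \frac{25}{42}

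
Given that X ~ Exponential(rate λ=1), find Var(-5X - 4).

For X ~ Exponential(rate λ=1):
Var(X) = 1
Var(-5X - 4) = (-5)² × Var(X) = 25 × 1 = 25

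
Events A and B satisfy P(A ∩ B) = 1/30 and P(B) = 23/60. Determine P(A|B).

P(A|B) = P(A ∩ B) / P(B)
= (1/30) / (23/60)
= 2/23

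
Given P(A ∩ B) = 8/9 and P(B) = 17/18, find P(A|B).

P(A|B) = P(A ∩ B) / P(B)
= (8/9) / (17/18)
= 16/17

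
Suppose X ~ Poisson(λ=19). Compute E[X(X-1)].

E[X(X-1)] = E[X² - X] = E[X²] - E[X]
E[X] = 19
E[X²] = Var(X) + (E[X])² = 19 + (19)² = 380
E[X(X-1)] = 380 - 19 = 361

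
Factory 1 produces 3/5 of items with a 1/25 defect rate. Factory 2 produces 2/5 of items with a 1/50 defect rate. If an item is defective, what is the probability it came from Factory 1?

Using Bayes' theorem:
P(F1) = 3/5, P(D|F1) = 1/25
P(F2) = 2/5, P(D|F2) = 1/50
P(D) = P(D|F1)P(F1) + P(D|F2)P(F2)
     = \frac{4}{125}
P(F1|D) = P(D|F1)P(F1) / P(D)
= \frac{3}{4}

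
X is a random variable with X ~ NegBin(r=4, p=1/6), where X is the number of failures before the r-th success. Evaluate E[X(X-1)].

E[X(X-1)] = E[X² - X] = E[X²] - E[X]
E[X] = 20
E[X²] = Var(X) + (E[X])² = 120 + (20)² = 520
E[X(X-1)] = 520 - 20 = 500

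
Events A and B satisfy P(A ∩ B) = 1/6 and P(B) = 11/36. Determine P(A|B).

P(A|B) = P(A ∩ B) / P(B)
= (1/6) / (11/36)
= 6/11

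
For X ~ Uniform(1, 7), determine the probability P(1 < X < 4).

P(1 < X < 4) = ∫_{1}^{4} f(x) dx
where f(x) = \frac{1}{6}
= \frac{1}{2}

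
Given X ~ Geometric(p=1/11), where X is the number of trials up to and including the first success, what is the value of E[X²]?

Using the identity E[X²] = Var(X) + (E[X])²:
E[X] = 11
Var(X) = 110
E[X²] = 110 + (11)²
= 231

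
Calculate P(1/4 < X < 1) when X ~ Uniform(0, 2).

P(1/4 < X < 1) = ∫_{1/4}^{1} f(x) dx
where f(x) = \frac{1}{2}
= \frac{3}{8}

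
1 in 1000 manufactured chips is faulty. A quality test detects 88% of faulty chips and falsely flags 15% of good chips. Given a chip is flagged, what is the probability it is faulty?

Let D = the rare event, + = positive/flagged.
P(D) = 1/1000
P(+|D) = 88/100 = 22/25
P(+|D') = 15/100 = 3/20
P(+) = P(+|D)P(D) + P(+|D')P(D')
     = \frac{22}{25} × \frac{1}{1000} + \frac{3}{20} × \frac{999}{1000}
     = \frac{15073}{100000}
P(D|+) = P(+|D)P(D)/P(+) = \frac{88}{15073}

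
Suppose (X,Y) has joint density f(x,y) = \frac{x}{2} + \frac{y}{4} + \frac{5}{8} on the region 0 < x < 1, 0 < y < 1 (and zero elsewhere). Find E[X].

E[X] = ∫_0^1 ∫_0^1 x × f(x,y) dy dx
= ∫_0^1 ∫_0^1 x × (\frac{x}{2} + \frac{y}{4} + \frac{5}{8}) dy dx
= \frac{13}{24}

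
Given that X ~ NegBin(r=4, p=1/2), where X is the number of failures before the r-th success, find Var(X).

For X ~ NegBin(r=4, p=1/2), where X is the number of failures before the r-th success:
Var(X) = 8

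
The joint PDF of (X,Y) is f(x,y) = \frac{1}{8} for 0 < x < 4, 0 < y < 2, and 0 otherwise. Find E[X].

f_X(x) = ∫_0^2 \frac{1}{8} dy = \frac{1}{4}
E[X] = ∫_0^4 x × (\frac{1}{4}) dx = 2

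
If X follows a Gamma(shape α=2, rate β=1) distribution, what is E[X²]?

Using the identity E[X²] = Var(X) + (E[X])²:
E[X] = 2
Var(X) = 2
E[X²] = 2 + (2)²
= 6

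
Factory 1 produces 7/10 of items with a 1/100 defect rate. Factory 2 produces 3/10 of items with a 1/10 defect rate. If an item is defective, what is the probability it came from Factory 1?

Using Bayes' theorem:
P(F1) = 7/10, P(D|F1) = 1/100
P(F2) = 3/10, P(D|F2) = 1/10
P(D) = P(D|F1)P(F1) + P(D|F2)P(F2)
     = \frac{37}{1000}
P(F1|D) = P(D|F1)P(F1) / P(D)
= \frac{7}{37}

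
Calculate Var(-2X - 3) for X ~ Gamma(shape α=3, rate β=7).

For X ~ Gamma(shape α=3, rate β=7):
Var(X) = \frac{3}{49}
Var(-2X - 3) = (-2)² × Var(X) = 4 × \frac{3}{49} = \frac{12}{49}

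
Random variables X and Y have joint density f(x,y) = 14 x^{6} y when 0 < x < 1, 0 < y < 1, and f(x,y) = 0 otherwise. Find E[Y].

E[Y] = ∫_0^1 ∫_0^1 y × f(x,y) dx dy
= \frac{2}{3}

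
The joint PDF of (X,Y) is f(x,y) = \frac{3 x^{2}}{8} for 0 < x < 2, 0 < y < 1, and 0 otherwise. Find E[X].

f_X(x) = ∫_0^1 \frac{3 x^{2}}{8} dy = \frac{3 x^{2}}{8}
E[X] = ∫_0^2 x × (\frac{3 x^{2}}{8}) dx = \frac{3}{2}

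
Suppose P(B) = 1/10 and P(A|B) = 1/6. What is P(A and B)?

By definition, P(A|B) = P(A ∩ B) / P(B)
So P(A ∩ B) = P(A|B) × P(B)
= 1/6 × 1/10
= 1/60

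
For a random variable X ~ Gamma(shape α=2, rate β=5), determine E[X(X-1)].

E[X(X-1)] = E[X² - X] = E[X²] - E[X]
E[X] = \frac{2}{5}
E[X²] = Var(X) + (E[X])² = \frac{2}{25} + (\frac{2}{5})² = \frac{6}{25}
E[X(X-1)] = \frac{6}{25} - \frac{2}{5} = - \frac{4}{25}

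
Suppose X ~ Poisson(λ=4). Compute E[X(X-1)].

E[X(X-1)] = E[X² - X] = E[X²] - E[X]
E[X] = 4
E[X²] = Var(X) + (E[X])² = 4 + (4)² = 20
E[X(X-1)] = 20 - 4 = 16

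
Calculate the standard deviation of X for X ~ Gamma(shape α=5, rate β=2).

For X ~ Gamma(shape α=5, rate β=2):
Var(X) = \frac{5}{4}
SD(X) = √(Var(X)) = √(\frac{5}{4}) = \frac{\sqrt{5}}{2}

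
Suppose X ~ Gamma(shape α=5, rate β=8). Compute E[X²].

Using the identity E[X²] = Var(X) + (E[X])²:
E[X] = \frac{5}{8}
Var(X) = \frac{5}{64}
E[X²] = \frac{5}{64} + (\frac{5}{8})²
= \frac{15}{32}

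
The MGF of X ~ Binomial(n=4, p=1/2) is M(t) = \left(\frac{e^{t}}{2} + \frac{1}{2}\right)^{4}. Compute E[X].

To find E[X], compute M^(1)(0):
M^(1)(t) = 2 \left(\frac{e^{t}}{2} + \frac{1}{2}\right)^{3} e^{t}
M^(1)(0) = 2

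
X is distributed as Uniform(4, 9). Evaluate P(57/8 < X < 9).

P(57/8 < X < 9) = ∫_{57/8}^{9} f(x) dx
where f(x) = \frac{1}{5}
= \frac{3}{8}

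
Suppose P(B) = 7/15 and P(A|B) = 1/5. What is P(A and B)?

By definition, P(A|B) = P(A ∩ B) / P(B)
So P(A ∩ B) = P(A|B) × P(B)
= 1/5 × 7/15
= 7/75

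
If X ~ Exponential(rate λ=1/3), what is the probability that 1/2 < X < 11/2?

P(1/2 < X < 11/2) = ∫_{1/2}^{11/2} f(x) dx
where f(x) = \frac{e^{- \frac{x}{3}}}{3}
= - \frac{1 - e^{\frac{5}{3}}}{e^{\frac{11}{6}}}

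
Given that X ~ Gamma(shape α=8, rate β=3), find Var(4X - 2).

For X ~ Gamma(shape α=8, rate β=3):
Var(X) = \frac{8}{9}
Var(4X - 2) = (4)² × Var(X) = 16 × \frac{8}{9} = \frac{128}{9}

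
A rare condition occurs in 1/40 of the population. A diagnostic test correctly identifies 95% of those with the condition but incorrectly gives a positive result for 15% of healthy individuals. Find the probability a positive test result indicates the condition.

Let D = the rare event, + = positive/flagged.
P(D) = 1/40
P(+|D) = 95/100 = 19/20
P(+|D') = 15/100 = 3/20
P(+) = P(+|D)P(D) + P(+|D')P(D')
     = \frac{19}{20} × \frac{1}{40} + \frac{3}{20} × \frac{39}{40}
     = \frac{17}{100}
P(D|+) = P(+|D)P(D)/P(+) = \frac{19}{136}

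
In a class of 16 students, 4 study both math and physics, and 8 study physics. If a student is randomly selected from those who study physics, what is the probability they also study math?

P(A ∩ B) = 4/16 = 1/4
P(B) = 8/16 = 1/2
P(A|B) = P(A ∩ B) / P(B) = (1/4) / (1/2) = 1/2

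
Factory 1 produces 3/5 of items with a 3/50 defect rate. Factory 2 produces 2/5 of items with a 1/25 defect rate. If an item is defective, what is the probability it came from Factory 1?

Using Bayes' theorem:
P(F1) = 3/5, P(D|F1) = 3/50
P(F2) = 2/5, P(D|F2) = 1/25
P(D) = P(D|F1)P(F1) + P(D|F2)P(F2)
     = \frac{13}{250}
P(F1|D) = P(D|F1)P(F1) / P(D)
= \frac{9}{13}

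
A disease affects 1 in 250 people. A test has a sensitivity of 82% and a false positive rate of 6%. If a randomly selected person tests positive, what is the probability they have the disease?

Let D = the rare event, + = positive/flagged.
P(D) = 1/250
P(+|D) = 82/100 = 41/50
P(+|D') = 6/100 = 3/50
P(+) = P(+|D)P(D) + P(+|D')P(D')
     = \frac{41}{50} × \frac{1}{250} + \frac{3}{50} × \frac{249}{250}
     = \frac{197}{3125}
P(D|+) = P(+|D)P(D)/P(+) = \frac{41}{788}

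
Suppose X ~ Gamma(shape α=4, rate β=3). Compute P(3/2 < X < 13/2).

P(3/2 < X < 13/2) = ∫_{3/2}^{13/2} f(x) dx
where f(x) = \frac{27 x^{3} e^{- 3 x}}{2}
= \frac{-23143 + 493 e^{15}}{16 e^{\frac{39}{2}}}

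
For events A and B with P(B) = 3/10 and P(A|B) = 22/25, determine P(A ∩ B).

By definition, P(A|B) = P(A ∩ B) / P(B)
So P(A ∩ B) = P(A|B) × P(B)
= 22/25 × 3/10
= 33/125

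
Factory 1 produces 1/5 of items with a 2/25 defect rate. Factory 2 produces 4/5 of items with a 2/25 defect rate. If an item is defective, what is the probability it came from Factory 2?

Using Bayes' theorem:
P(F1) = 1/5, P(D|F1) = 2/25
P(F2) = 4/5, P(D|F2) = 2/25
P(D) = P(D|F1)P(F1) + P(D|F2)P(F2)
     = \frac{2}{25}
P(F2|D) = P(D|F2)P(F2) / P(D)
= \frac{4}{5}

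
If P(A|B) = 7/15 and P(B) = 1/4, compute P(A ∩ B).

By definition, P(A|B) = P(A ∩ B) / P(B)
So P(A ∩ B) = P(A|B) × P(B)
= 7/15 × 1/4
= 7/60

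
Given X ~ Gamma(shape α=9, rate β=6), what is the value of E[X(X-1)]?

E[X(X-1)] = E[X² - X] = E[X²] - E[X]
E[X] = \frac{3}{2}
E[X²] = Var(X) + (E[X])² = \frac{1}{4} + (\frac{3}{2})² = \frac{5}{2}
E[X(X-1)] = \frac{5}{2} - \frac{3}{2} = 1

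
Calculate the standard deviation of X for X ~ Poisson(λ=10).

For X ~ Poisson(λ=10):
Var(X) = 10
SD(X) = √(Var(X)) = √(10) = \sqrt{10}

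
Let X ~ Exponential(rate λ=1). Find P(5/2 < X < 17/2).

P(5/2 < X < 17/2) = ∫_{5/2}^{17/2} f(x) dx
where f(x) = e^{- x}
= - \frac{1 - e^{6}}{e^{\frac{17}{2}}}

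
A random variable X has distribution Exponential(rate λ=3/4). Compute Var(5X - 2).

For X ~ Exponential(rate λ=3/4):
Var(X) = \frac{16}{9}
Var(5X - 2) = (5)² × Var(X) = 25 × \frac{16}{9} = \frac{400}{9}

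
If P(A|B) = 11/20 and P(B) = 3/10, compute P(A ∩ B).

By definition, P(A|B) = P(A ∩ B) / P(B)
So P(A ∩ B) = P(A|B) × P(B)
= 11/20 × 3/10
= 33/200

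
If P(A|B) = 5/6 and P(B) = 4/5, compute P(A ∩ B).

By definition, P(A|B) = P(A ∩ B) / P(B)
So P(A ∩ B) = P(A|B) × P(B)
= 5/6 × 4/5
= 2/3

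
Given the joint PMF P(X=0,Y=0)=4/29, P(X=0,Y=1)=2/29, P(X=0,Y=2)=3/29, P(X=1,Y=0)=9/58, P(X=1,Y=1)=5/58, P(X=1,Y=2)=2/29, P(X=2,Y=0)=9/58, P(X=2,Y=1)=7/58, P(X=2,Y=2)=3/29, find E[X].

First find marginal of X:
P(X=0) = 9/29
P(X=1) = 9/29
P(X=2) = 11/29
E[X] = 0 × 9/29 + 1 × 9/29 + 2 × 11/29 = 31/29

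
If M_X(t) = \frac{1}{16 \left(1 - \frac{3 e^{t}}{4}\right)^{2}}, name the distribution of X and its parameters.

The MGF M(t) = \frac{1}{16 \left(1 - \frac{3 e^{t}}{4}\right)^{2}} is the standard form for the NegativeBinomial distribution.
Comparing with the known MGF formula identifies: NegBin(r=2, p=1/4), X = failures before r-th success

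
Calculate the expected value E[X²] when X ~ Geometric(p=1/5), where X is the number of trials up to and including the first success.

Using the identity E[X²] = Var(X) + (E[X])²:
E[X] = 5
Var(X) = 20
E[X²] = 20 + (5)²
= 45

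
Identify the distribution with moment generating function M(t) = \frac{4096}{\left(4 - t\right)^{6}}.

The MGF M(t) = \frac{4096}{\left(4 - t\right)^{6}} is the standard form for the Gamma distribution.
Comparing with the known MGF formula identifies: Gamma(shape α=6, rate β=4)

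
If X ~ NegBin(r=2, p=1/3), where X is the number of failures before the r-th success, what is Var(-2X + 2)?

For X ~ NegBin(r=2, p=1/3), where X is the number of failures before the r-th success:
Var(X) = 12
Var(-2X + 2) = (-2)² × Var(X) = 4 × 12 = 48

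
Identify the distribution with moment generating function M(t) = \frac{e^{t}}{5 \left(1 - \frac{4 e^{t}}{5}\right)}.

The MGF M(t) = \frac{e^{t}}{5 \left(1 - \frac{4 e^{t}}{5}\right)} is the standard form for the Geometric distribution.
Comparing with the known MGF formula identifies: Geometric(p=1/5), X = trial number of first success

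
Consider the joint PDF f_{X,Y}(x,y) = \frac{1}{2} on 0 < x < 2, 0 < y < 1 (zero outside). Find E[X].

f_X(x) = ∫_0^1 \frac{1}{2} dy = \frac{1}{2}
E[X] = ∫_0^2 x × (\frac{1}{2}) dx = 1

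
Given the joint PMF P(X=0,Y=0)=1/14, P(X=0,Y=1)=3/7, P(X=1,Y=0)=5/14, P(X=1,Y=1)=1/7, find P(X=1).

P(X=1) = P(X=1,Y=0) + P(X=1,Y=1)
= 5/14 + 1/7
= 1/2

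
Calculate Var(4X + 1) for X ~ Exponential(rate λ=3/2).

For X ~ Exponential(rate λ=3/2):
Var(X) = \frac{4}{9}
Var(4X + 1) = (4)² × Var(X) = 16 × \frac{4}{9} = \frac{64}{9}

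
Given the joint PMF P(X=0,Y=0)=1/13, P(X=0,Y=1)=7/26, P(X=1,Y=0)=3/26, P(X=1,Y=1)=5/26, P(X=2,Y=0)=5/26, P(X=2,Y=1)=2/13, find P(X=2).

P(X=2) = P(X=2,Y=0) + P(X=2,Y=1)
= 5/26 + 2/13
= 9/26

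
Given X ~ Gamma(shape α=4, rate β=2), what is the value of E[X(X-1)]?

E[X(X-1)] = E[X² - X] = E[X²] - E[X]
E[X] = 2
E[X²] = Var(X) + (E[X])² = 1 + (2)² = 5
E[X(X-1)] = 5 - 2 = 3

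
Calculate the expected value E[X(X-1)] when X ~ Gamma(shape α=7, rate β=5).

E[X(X-1)] = E[X² - X] = E[X²] - E[X]
E[X] = \frac{7}{5}
E[X²] = Var(X) + (E[X])² = \frac{7}{25} + (\frac{7}{5})² = \frac{56}{25}
E[X(X-1)] = \frac{56}{25} - \frac{7}{5} = \frac{21}{25}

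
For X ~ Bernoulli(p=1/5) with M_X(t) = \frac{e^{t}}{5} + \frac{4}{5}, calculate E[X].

To find E[X], compute M^(1)(0):
M^(1)(t) = \frac{e^{t}}{5}
M^(1)(0) = \frac{1}{5}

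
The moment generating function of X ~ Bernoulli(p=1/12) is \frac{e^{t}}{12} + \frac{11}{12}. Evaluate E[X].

To find E[X], compute M^(1)(0):
M^(1)(t) = \frac{e^{t}}{12}
M^(1)(0) = \frac{1}{12}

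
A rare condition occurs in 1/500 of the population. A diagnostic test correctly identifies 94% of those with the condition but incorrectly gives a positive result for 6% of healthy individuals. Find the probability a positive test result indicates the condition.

Let D = the rare event, + = positive/flagged.
P(D) = 1/500
P(+|D) = 94/100 = 47/50
P(+|D') = 6/100 = 3/50
P(+) = P(+|D)P(D) + P(+|D')P(D')
     = \frac{47}{50} × \frac{1}{500} + \frac{3}{50} × \frac{499}{500}
     = \frac{193}{3125}
P(D|+) = P(+|D)P(D)/P(+) = \frac{47}{1544}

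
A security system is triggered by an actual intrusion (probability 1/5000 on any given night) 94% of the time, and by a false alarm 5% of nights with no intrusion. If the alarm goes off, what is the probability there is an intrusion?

Let D = the rare event, + = positive/flagged.
P(D) = 1/5000
P(+|D) = 94/100 = 47/50
P(+|D') = 5/100 = 1/20
P(+) = P(+|D)P(D) + P(+|D')P(D')
     = \frac{47}{50} × \frac{1}{5000} + \frac{1}{20} × \frac{4999}{5000}
     = \frac{25089}{500000}
P(D|+) = P(+|D)P(D)/P(+) = \frac{94}{25089}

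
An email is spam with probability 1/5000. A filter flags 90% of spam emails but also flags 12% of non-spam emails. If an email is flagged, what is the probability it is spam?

Let D = the rare event, + = positive/flagged.
P(D) = 1/5000
P(+|D) = 90/100 = 9/10
P(+|D') = 12/100 = 3/25
P(+) = P(+|D)P(D) + P(+|D')P(D')
     = \frac{9}{10} × \frac{1}{5000} + \frac{3}{25} × \frac{4999}{5000}
     = \frac{30039}{250000}
P(D|+) = P(+|D)P(D)/P(+) = \frac{15}{10013}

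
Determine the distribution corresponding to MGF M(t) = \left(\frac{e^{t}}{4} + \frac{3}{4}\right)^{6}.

The MGF M(t) = \left(\frac{e^{t}}{4} + \frac{3}{4}\right)^{6} is the standard form for the Binomial distribution.
Comparing with the known MGF formula identifies: Binomial(n=6, p=1/4)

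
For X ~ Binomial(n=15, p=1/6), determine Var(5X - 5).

For X ~ Binomial(n=15, p=1/6):
Var(X) = \frac{25}{12}
Var(5X - 5) = (5)² × Var(X) = 25 × \frac{25}{12} = \frac{625}{12}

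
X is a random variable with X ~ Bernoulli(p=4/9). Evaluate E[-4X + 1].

For X ~ Bernoulli(p=4/9):
E[X] = \frac{4}{9}
E[-4X + 1] = -4 × E[X] + 1 = - \frac{7}{9}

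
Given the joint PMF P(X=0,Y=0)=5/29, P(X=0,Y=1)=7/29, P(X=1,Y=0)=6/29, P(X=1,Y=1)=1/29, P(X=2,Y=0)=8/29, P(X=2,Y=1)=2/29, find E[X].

First find marginal of X:
P(X=0) = 12/29
P(X=1) = 7/29
P(X=2) = 10/29
E[X] = 0 × 12/29 + 1 × 7/29 + 2 × 10/29 = 27/29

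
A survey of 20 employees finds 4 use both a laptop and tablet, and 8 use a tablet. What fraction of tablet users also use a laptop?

P(A ∩ B) = 4/20 = 1/5
P(B) = 8/20 = 2/5
P(A|B) = P(A ∩ B) / P(B) = (1/5) / (2/5) = 1/2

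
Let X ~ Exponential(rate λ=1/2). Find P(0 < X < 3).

P(0 < X < 3) = ∫_{0}^{3} f(x) dx
where f(x) = \frac{e^{- \frac{x}{2}}}{2}
= 1 - e^{- \frac{3}{2}}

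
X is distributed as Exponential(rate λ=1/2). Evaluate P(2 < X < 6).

P(2 < X < 6) = ∫_{2}^{6} f(x) dx
where f(x) = \frac{e^{- \frac{x}{2}}}{2}
= - \frac{1 - e^{2}}{e^{3}}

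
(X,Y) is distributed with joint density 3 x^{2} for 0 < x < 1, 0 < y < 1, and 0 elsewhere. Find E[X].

f_X(x) = ∫_0^1 3 x^{2} dy = 3 x^{2}
E[X] = ∫_0^1 x × (3 x^{2}) dx = \frac{3}{4}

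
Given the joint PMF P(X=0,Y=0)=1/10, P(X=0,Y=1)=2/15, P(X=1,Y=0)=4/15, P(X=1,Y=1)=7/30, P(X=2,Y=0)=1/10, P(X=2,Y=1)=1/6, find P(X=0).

P(X=0) = P(X=0,Y=0) + P(X=0,Y=1)
= 1/10 + 2/15
= 7/30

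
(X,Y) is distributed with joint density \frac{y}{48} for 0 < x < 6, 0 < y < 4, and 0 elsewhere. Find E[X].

f_X(x) = ∫_0^4 \frac{y}{48} dy = \frac{1}{6}
E[X] = ∫_0^6 x × (\frac{1}{6}) dx = 3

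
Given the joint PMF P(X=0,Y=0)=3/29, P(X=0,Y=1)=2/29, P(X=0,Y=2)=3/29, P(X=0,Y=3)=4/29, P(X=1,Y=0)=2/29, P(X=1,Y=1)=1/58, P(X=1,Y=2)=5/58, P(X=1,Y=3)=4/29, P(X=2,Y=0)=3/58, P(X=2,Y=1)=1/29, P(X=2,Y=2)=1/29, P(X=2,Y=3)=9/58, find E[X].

First find marginal of X:
P(X=0) = 12/29
P(X=1) = 9/29
P(X=2) = 8/29
E[X] = 0 × 12/29 + 1 × 9/29 + 2 × 8/29 = 25/29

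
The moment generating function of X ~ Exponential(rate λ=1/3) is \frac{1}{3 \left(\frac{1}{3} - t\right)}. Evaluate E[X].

To find E[X], compute M^(1)(0):
M^(1)(t) = \frac{1}{3 \left(\frac{1}{3} - t\right)^{2}}
M^(1)(0) = 3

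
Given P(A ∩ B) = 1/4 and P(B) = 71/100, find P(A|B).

P(A|B) = P(A ∩ B) / P(B)
= (1/4) / (71/100)
= 25/71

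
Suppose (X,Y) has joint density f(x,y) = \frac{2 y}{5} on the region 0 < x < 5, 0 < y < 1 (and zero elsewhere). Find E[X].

f_X(x) = ∫_0^1 \frac{2 y}{5} dy = \frac{1}{5}
E[X] = ∫_0^5 x × (\frac{1}{5}) dx = \frac{5}{2}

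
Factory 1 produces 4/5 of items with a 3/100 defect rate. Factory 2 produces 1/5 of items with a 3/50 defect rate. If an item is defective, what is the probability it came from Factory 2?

Using Bayes' theorem:
P(F1) = 4/5, P(D|F1) = 3/100
P(F2) = 1/5, P(D|F2) = 3/50
P(D) = P(D|F1)P(F1) + P(D|F2)P(F2)
     = \frac{9}{250}
P(F2|D) = P(D|F2)P(F2) / P(D)
= \frac{1}{3}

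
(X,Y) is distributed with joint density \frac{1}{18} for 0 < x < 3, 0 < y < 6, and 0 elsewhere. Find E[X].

f_X(x) = ∫_0^6 \frac{1}{18} dy = \frac{1}{3}
E[X] = ∫_0^3 x × (\frac{1}{3}) dx = \frac{3}{2}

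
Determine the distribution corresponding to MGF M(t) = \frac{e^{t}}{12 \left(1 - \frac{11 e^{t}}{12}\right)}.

The MGF M(t) = \frac{e^{t}}{12 \left(1 - \frac{11 e^{t}}{12}\right)} is the standard form for the Geometric distribution.
Comparing with the known MGF formula identifies: Geometric(p=1/12), X = trial number of first success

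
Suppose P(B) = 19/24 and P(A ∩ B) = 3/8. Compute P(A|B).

P(A|B) = P(A ∩ B) / P(B)
= (3/8) / (19/24)
= 9/19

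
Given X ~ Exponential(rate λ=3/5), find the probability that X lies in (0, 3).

P(0 < X < 3) = ∫_{0}^{3} f(x) dx
where f(x) = \frac{3 e^{- \frac{3 x}{5}}}{5}
= 1 - e^{- \frac{9}{5}}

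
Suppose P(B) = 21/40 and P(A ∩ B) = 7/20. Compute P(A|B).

P(A|B) = P(A ∩ B) / P(B)
= (7/20) / (21/40)
= 2/3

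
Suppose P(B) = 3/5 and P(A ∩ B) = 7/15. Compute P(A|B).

P(A|B) = P(A ∩ B) / P(B)
= (7/15) / (3/5)
= 7/9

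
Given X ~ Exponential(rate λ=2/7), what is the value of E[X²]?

Using the identity E[X²] = Var(X) + (E[X])²:
E[X] = \frac{7}{2}
Var(X) = \frac{49}{4}
E[X²] = \frac{49}{4} + (\frac{7}{2})²
= \frac{49}{2}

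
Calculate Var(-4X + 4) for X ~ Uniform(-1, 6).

For X ~ Uniform(-1, 6):
Var(X) = \frac{49}{12}
Var(-4X + 4) = (-4)² × Var(X) = 16 × \frac{49}{12} = \frac{196}{3}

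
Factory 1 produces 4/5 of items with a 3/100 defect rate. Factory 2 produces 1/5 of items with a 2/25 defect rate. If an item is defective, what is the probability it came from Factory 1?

Using Bayes' theorem:
P(F1) = 4/5, P(D|F1) = 3/100
P(F2) = 1/5, P(D|F2) = 2/25
P(D) = P(D|F1)P(F1) + P(D|F2)P(F2)
     = \frac{1}{25}
P(F1|D) = P(D|F1)P(F1) / P(D)
= \frac{3}{5}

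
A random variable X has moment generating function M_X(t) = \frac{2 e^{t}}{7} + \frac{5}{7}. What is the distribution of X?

The MGF M(t) = \frac{2 e^{t}}{7} + \frac{5}{7} is the standard form for the Bernoulli distribution.
Comparing with the known MGF formula identifies: Bernoulli(p=2/7)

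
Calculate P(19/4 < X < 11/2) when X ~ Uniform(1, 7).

P(19/4 < X < 11/2) = ∫_{19/4}^{11/2} f(x) dx
where f(x) = \frac{1}{6}
= \frac{1}{8}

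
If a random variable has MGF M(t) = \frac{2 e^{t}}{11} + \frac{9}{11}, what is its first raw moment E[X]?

To find E[X], compute M^(1)(0):
M^(1)(t) = \frac{2 e^{t}}{11}
M^(1)(0) = \frac{2}{11}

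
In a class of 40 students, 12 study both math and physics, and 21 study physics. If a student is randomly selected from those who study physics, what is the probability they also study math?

P(A ∩ B) = 12/40 = 3/10
P(B) = 21/40
P(A|B) = P(A ∩ B) / P(B) = (3/10) / (21/40) = 4/7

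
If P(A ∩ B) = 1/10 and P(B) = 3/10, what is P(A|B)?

P(A|B) = P(A ∩ B) / P(B)
= (1/10) / (3/10)
= 1/3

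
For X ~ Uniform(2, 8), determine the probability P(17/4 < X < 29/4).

P(17/4 < X < 29/4) = ∫_{17/4}^{29/4} f(x) dx
where f(x) = \frac{1}{6}
= \frac{1}{2}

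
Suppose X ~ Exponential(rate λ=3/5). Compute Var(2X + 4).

For X ~ Exponential(rate λ=3/5):
Var(X) = \frac{25}{9}
Var(2X + 4) = (2)² × Var(X) = 4 × \frac{25}{9} = \frac{100}{9}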